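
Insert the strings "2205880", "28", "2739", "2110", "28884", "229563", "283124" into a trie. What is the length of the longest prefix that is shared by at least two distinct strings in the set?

2

Equivalently: take the maximum, over all pairs, of their longest common prefix length.
e.g. "2205880" and "229563" share the prefix "22" of length 2; no pair shares a longer one.
Longest shared-prefix length: 2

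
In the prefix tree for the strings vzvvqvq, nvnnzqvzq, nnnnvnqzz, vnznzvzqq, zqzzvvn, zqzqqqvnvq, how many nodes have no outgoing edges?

6

Leaves are exactly the stored words that no other stored word extends.
Those words: "nnnnvnqzz", "nvnnzqvzq", "vnznzvzqq", "vzvvqvq", "zqzqqqvnvq", "zqzzvvn"
Leaf count: 6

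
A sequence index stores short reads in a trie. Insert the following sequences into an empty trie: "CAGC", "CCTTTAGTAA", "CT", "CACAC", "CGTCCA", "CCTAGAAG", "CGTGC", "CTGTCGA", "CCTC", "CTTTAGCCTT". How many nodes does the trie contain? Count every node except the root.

43

For each word, the new-node count is its length minus the longest prefix already in the trie:
  "CAGC" → 4 new (C, A, G, C)
  "CCTTTAGTAA" → prefix "C" already present; 9 new (C, T, T, T, A, G, T, A, A)
  "CT" → prefix "C" already present; 1 new (T)
  "CACAC" → prefix "CA" already present; 3 new (C, A, C)
  "CGTCCA" → prefix "C" already present; 5 new (G, T, C, C, A)
  "CCTAGAAG" → prefix "CCT" already present; 5 new (A, G, A, A, G)
  "CGTGC" → prefix "CGT" already present; 2 new (G, C)
  "CTGTCGA" → prefix "CT" already present; 5 new (G, T, C, G, A)
  "CCTC" → prefix "CCT" already present; 1 new (C)
  "CTTTAGCCTT" → prefix "CT" already present; 8 new (T, T, A, G, C, C, T, T)
Total nodes = 4 + 9 + 1 + 3 + 5 + 5 + 2 + 5 + 1 + 8 = 43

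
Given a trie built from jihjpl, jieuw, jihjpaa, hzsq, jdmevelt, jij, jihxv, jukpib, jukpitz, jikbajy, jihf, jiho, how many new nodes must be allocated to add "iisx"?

"iisx" shares no prefix with any stored word, so all 4 characters open new nodes.
4 − 0 = 4 new nodes.

4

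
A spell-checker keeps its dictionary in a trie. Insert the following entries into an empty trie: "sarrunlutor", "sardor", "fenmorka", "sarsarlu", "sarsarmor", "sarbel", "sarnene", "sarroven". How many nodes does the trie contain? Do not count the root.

41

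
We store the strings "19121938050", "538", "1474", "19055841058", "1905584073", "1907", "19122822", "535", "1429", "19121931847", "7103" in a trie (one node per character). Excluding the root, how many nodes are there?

45

Trace insertions, counting only characters that open a new branch:
  "19121938050" → 11 new (1, 9, 1, 2, 1, 9, 3, 8, 0, 5, 0)
  "538" → 3 new (5, 3, 8)
  "1474" → prefix "1" already present; 3 new (4, 7, 4)
  "19055841058" → prefix "19" already present; 9 new (0, 5, 5, 8, 4, 1, 0, 5, 8)
  "1905584073" → prefix "1905584" already present; 3 new (0, 7, 3)
  "1907" → prefix "190" already present; 1 new (7)
  "19122822" → prefix "1912" already present; 4 new (2, 8, 2, 2)
  "535" → prefix "53" already present; 1 new (5)
  "1429" → prefix "14" already present; 2 new (2, 9)
  "19121931847" → prefix "1912193" already present; 4 new (1, 8, 4, 7)
  "7103" → 4 new (7, 1, 0, 3)
Total nodes = 11 + 3 + 3 + 9 + 3 + 1 + 4 + 1 + 2 + 4 + 4 = 45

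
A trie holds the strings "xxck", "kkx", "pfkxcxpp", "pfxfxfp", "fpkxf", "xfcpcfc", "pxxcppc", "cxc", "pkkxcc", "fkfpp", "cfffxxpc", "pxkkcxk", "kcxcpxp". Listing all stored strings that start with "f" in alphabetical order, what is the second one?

Filter for "f…" and sort: "fkfpp", "fpkxf"
The 2nd is fpkxf.

fpkxf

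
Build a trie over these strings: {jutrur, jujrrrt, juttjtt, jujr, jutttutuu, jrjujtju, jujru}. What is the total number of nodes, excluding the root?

28

Trie structure (* marks end of a word):
(root)
└─ j
   ├─ r
   │  └─ j
   │     └─ u
   │        └─ j
   │           └─ t
   │              └─ j
   │                 └─ u *
   └─ u
      ├─ j
      │  └─ r *
      │     ├─ r
      │     │  └─ r
      │     │     └─ t *
      │     └─ u *
      └─ t
         ├─ r
         │  └─ u
         │     └─ r *
         └─ t
            ├─ j
            │  └─ t
            │     └─ t *
            └─ t
               └─ u
                  └─ t
                     └─ u
                        └─ u *
Counting every labelled node above: 28.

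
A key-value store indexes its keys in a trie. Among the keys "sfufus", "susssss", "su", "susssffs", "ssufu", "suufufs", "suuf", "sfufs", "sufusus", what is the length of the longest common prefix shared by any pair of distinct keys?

5

Look for the deepest trie node that still has at least two words in its subtree.
e.g. "susssffs" and "susssss" share the prefix "susss" of length 5; no pair shares a longer one.
Longest shared-prefix length: 5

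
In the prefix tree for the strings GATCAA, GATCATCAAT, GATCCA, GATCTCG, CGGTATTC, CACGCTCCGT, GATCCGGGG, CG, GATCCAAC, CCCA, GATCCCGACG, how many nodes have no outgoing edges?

Leaves are exactly the stored words that no other stored word extends.
Those words: "CACGCTCCGT", "CCCA", "CGGTATTC", "GATCAA", "GATCATCAAT", "GATCCAAC", "GATCCCGACG", "GATCCGGGG", "GATCTCG"
Leaf count: 9

9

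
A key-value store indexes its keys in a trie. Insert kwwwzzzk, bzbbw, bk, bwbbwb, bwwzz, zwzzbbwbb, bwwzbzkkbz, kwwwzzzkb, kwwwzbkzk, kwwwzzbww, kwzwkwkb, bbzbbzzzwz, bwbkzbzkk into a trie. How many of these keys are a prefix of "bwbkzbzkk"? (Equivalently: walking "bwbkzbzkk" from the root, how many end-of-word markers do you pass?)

Walk "bwbkzbzkk" from the root; an end-of-word marker is hit whenever a stored word is a prefix of "bwbkzbzkk".
Prefixes of the query that are stored words: "bwbkzbzkk"
Count: 1

1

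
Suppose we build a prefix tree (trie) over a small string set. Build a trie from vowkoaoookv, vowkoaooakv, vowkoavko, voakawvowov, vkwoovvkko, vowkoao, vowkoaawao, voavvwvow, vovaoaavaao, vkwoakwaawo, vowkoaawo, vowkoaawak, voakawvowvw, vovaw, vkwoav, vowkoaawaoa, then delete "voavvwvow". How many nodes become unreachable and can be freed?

Walk "voavvwvow" from the leaf back toward the root, removing each node that no remaining word uses.
The suffix "vvwvow" (6 nodes) is used only by "voavvwvow"; the node for "voa" still has the child "k", so pruning stops there.
Nodes removed: 6

6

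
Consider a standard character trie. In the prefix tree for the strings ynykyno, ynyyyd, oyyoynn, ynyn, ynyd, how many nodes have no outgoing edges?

5

Leaves are exactly the stored words that no other stored word extends.
Those words: "oyyoynn", "ynyd", "ynykyno", "ynyn", "ynyyyd"
Leaf count: 5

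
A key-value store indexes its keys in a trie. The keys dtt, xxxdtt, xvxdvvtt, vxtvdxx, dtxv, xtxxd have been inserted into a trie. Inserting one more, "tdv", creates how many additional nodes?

"tdv" shares no prefix with any stored word, so all 3 characters open new nodes.
3 − 0 = 3 new nodes.

3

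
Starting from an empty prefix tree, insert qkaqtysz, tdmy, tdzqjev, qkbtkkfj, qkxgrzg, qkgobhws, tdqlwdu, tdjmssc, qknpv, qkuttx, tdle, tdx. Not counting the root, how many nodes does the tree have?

For each word, the new-node count is its length minus the longest prefix already in the trie:
  "qkaqtysz" → 8 new (q, k, a, q, t, y, s, z)
  "tdmy" → 4 new (t, d, m, y)
  "tdzqjev" → prefix "td" already present; 5 new (z, q, j, e, v)
  "qkbtkkfj" → prefix "qk" already present; 6 new (b, t, k, k, f, j)
  "qkxgrzg" → prefix "qk" already present; 5 new (x, g, r, z, g)
  "qkgobhws" → prefix "qk" already present; 6 new (g, o, b, h, w, s)
  "tdqlwdu" → prefix "td" already present; 5 new (q, l, w, d, u)
  "tdjmssc" → prefix "td" already present; 5 new (j, m, s, s, c)
  "qknpv" → prefix "qk" already present; 3 new (n, p, v)
  "qkuttx" → prefix "qk" already present; 4 new (u, t, t, x)
  "tdle" → prefix "td" already present; 2 new (l, e)
  "tdx" → prefix "td" already present; 1 new (x)
Total nodes = 8 + 4 + 5 + 6 + 5 + 6 + 5 + 5 + 3 + 4 + 2 + 1 = 54

54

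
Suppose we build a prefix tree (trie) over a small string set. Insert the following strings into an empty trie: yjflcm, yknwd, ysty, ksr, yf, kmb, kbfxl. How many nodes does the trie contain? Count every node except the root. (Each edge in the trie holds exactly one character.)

Trace insertions, counting only characters that open a new branch:
  "yjflcm" → 6 new (y, j, f, l, c, m)
  "yknwd" → prefix "y" already present; 4 new (k, n, w, d)
  "ysty" → prefix "y" already present; 3 new (s, t, y)
  "ksr" → 3 new (k, s, r)
  "yf" → prefix "y" already present; 1 new (f)
  "kmb" → prefix "k" already present; 2 new (m, b)
  "kbfxl" → prefix "k" already present; 4 new (b, f, x, l)
Total nodes = 6 + 4 + 3 + 3 + 1 + 2 + 4 = 23

23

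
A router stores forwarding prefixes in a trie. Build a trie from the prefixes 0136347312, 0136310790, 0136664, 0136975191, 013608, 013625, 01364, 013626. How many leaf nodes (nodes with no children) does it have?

A leaf is a node with no children — equivalently, the end of a word that is not a proper prefix of any other stored word.
Those words: "013608", "013625", "013626", "0136310790", "0136347312", "01364", "0136664", "0136975191"
Leaf count: 8

8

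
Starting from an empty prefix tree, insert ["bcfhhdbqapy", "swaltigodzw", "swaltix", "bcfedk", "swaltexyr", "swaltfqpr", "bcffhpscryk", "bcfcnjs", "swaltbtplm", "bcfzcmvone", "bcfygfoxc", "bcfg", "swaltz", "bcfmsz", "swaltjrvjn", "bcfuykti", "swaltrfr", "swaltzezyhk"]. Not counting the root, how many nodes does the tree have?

87

For each word, the new-node count is its length minus the longest prefix already in the trie:
  "bcfhhdbqapy" → 11 new (b, c, f, h, h, d, b, q, a, p, y)
  "swaltigodzw" → 11 new (s, w, a, l, t, i, g, o, d, z, w)
  "swaltix" → prefix "swalti" already present; 1 new (x)
  "bcfedk" → prefix "bcf" already present; 3 new (e, d, k)
  "swaltexyr" → prefix "swalt" already present; 4 new (e, x, y, r)
  "swaltfqpr" → prefix "swalt" already present; 4 new (f, q, p, r)
  "bcffhpscryk" → prefix "bcf" already present; 8 new (f, h, p, s, c, r, y, k)
  "bcfcnjs" → prefix "bcf" already present; 4 new (c, n, j, s)
  "swaltbtplm" → prefix "swalt" already present; 5 new (b, t, p, l, m)
  "bcfzcmvone" → prefix "bcf" already present; 7 new (z, c, m, v, o, n, e)
  "bcfygfoxc" → prefix "bcf" already present; 6 new (y, g, f, o, x, c)
  "bcfg" → prefix "bcf" already present; 1 new (g)
  "swaltz" → prefix "swalt" already present; 1 new (z)
  "bcfmsz" → prefix "bcf" already present; 3 new (m, s, z)
  "swaltjrvjn" → prefix "swalt" already present; 5 new (j, r, v, j, n)
  "bcfuykti" → prefix "bcf" already present; 5 new (u, y, k, t, i)
  "swaltrfr" → prefix "swalt" already present; 3 new (r, f, r)
  "swaltzezyhk" → prefix "swaltz" already present; 5 new (e, z, y, h, k)
Total nodes = 11 + 11 + 1 + 3 + 4 + 4 + 8 + 4 + 5 + 7 + 6 + 1 + 1 + 3 + 5 + 5 + 3 + 5 = 87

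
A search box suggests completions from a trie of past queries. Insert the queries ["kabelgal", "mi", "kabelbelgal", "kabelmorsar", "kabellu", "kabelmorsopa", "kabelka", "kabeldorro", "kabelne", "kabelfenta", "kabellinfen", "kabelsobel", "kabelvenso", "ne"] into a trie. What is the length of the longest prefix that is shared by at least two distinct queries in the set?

Equivalently: take the maximum, over all pairs, of their longest common prefix length.
e.g. "kabelmorsar" and "kabelmorsopa" share the prefix "kabelmors" of length 9; no pair shares a longer one.
Longest shared-prefix length: 9

9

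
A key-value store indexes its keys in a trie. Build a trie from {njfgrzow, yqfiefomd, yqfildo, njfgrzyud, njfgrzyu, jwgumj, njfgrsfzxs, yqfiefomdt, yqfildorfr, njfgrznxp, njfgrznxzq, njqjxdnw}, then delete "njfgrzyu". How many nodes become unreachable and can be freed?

0

Walk "njfgrzyu" from the leaf back toward the root, removing each node that no remaining word uses.
Every node on "njfgrzyu" is still needed (e.g. by "njfgrzyud"), so nothing is freed.
Nodes removed: 0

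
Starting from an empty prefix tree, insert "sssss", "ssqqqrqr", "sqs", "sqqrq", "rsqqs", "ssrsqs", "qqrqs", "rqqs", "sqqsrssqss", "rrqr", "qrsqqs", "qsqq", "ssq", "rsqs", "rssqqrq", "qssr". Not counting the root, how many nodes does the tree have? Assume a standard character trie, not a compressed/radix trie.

Insert word by word; a character creates a node only if that edge doesn't already exist:
  "sssss" → 5 new (s, s, s, s, s)
  "ssqqqrqr" → prefix "ss" already present; 6 new (q, q, q, r, q, r)
  "sqs" → prefix "s" already present; 2 new (q, s)
  "sqqrq" → prefix "sq" already present; 3 new (q, r, q)
  "rsqqs" → 5 new (r, s, q, q, s)
  "ssrsqs" → prefix "ss" already present; 4 new (r, s, q, s)
  "qqrqs" → 5 new (q, q, r, q, s)
  "rqqs" → prefix "r" already present; 3 new (q, q, s)
  "sqqsrssqss" → prefix "sqq" already present; 7 new (s, r, s, s, q, s, s)
  "rrqr" → prefix "r" already present; 3 new (r, q, r)
  "qrsqqs" → prefix "q" already present; 5 new (r, s, q, q, s)
  "qsqq" → prefix "q" already present; 3 new (s, q, q)
  "ssq" → prefix "ssq" already present; 0 new (none)
  "rsqs" → prefix "rsq" already present; 1 new (s)
  "rssqqrq" → prefix "rs" already present; 5 new (s, q, q, r, q)
  "qssr" → prefix "qs" already present; 2 new (s, r)
Total nodes = 5 + 6 + 2 + 3 + 5 + 4 + 5 + 3 + 7 + 3 + 5 + 3 + 0 + 1 + 5 + 2 = 59

59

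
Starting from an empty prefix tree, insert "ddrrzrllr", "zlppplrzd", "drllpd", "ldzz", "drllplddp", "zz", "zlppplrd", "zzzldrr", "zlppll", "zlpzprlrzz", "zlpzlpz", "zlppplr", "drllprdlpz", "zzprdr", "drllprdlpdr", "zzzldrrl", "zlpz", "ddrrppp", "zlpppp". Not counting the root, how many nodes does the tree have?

Count nodes per top-level branch (shared prefixes stored once):
  'd'-branch (ddrrppp, ddrrzrllr, drllpd, drllplddp, drllprdlpdr, drllprdlpz): 28 nodes
  'l'-branch (ldzz): 4 nodes
  'z'-branch (zlppll, zlppplr, zlppplrd, zlppplrzd, zlpppp, zlpz, zlpzlpz, zlpzprlrzz, zz, zzprdr, zzzldrr, zzzldrrl): 34 nodes
Sum: 66

66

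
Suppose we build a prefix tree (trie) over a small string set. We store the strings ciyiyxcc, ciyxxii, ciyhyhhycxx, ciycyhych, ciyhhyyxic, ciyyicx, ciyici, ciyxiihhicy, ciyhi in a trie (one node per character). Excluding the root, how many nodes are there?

Trace insertions, counting only characters that open a new branch:
  "ciyiyxcc" → 8 new (c, i, y, i, y, x, c, c)
  "ciyxxii" → prefix "ciy" already present; 4 new (x, x, i, i)
  "ciyhyhhycxx" → prefix "ciy" already present; 8 new (h, y, h, h, y, c, x, x)
  "ciycyhych" → prefix "ciy" already present; 6 new (c, y, h, y, c, h)
  "ciyhhyyxic" → prefix "ciyh" already present; 6 new (h, y, y, x, i, c)
  "ciyyicx" → prefix "ciy" already present; 4 new (y, i, c, x)
  "ciyici" → prefix "ciyi" already present; 2 new (c, i)
  "ciyxiihhicy" → prefix "ciyx" already present; 7 new (i, i, h, h, i, c, y)
  "ciyhi" → prefix "ciyh" already present; 1 new (i)
Total nodes = 8 + 4 + 8 + 6 + 6 + 4 + 2 + 7 + 1 = 46

46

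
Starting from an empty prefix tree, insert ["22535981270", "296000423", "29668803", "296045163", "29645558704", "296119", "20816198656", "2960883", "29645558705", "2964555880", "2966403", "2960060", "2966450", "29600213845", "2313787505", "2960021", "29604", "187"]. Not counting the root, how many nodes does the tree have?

81

Trace insertions, counting only characters that open a new branch:
  "22535981270" → 11 new (2, 2, 5, 3, 5, 9, 8, 1, 2, 7, 0)
  "296000423" → prefix "2" already present; 8 new (9, 6, 0, 0, 0, 4, 2, 3)
  "29668803" → prefix "296" already present; 5 new (6, 8, 8, 0, 3)
  "296045163" → prefix "2960" already present; 5 new (4, 5, 1, 6, 3)
  "29645558704" → prefix "296" already present; 8 new (4, 5, 5, 5, 8, 7, 0, 4)
  "296119" → prefix "296" already present; 3 new (1, 1, 9)
  "20816198656" → prefix "2" already present; 10 new (0, 8, 1, 6, 1, 9, 8, 6, 5, 6)
  "2960883" → prefix "2960" already present; 3 new (8, 8, 3)
  "29645558705" → prefix "2964555870" already present; 1 new (5)
  "2964555880" → prefix "29645558" already present; 2 new (8, 0)
  "2966403" → prefix "2966" already present; 3 new (4, 0, 3)
  "2960060" → prefix "29600" already present; 2 new (6, 0)
  "2966450" → prefix "29664" already present; 2 new (5, 0)
  "29600213845" → prefix "29600" already present; 6 new (2, 1, 3, 8, 4, 5)
  "2313787505" → prefix "2" already present; 9 new (3, 1, 3, 7, 8, 7, 5, 0, 5)
  "2960021" → prefix "2960021" already present; 0 new (none)
  "29604" → prefix "29604" already present; 0 new (none)
  "187" → 3 new (1, 8, 7)
Total nodes = 11 + 8 + 5 + 5 + 8 + 3 + 10 + 3 + 1 + 2 + 3 + 2 + 2 + 6 + 9 + 0 + 0 + 3 = 81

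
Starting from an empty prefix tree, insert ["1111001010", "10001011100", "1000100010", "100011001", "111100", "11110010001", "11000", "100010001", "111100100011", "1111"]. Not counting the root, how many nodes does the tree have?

35

Trie structure (* marks end of a word):
(root)
└─ 1
   ├─ 0
   │  └─ 0
   │     └─ 0
   │        └─ 1
   │           ├─ 0
   │           │  ├─ 0
   │           │  │  └─ 0
   │           │  │     └─ 1 *
   │           │  │        └─ 0 *
   │           │  └─ 1
   │           │     └─ 1
   │           │        └─ 1
   │           │           └─ 0
   │           │              └─ 0 *
   │           └─ 1
   │              └─ 0
   │                 └─ 0
   │                    └─ 1 *
   └─ 1
      ├─ 0
      │  └─ 0
      │     └─ 0 *
      └─ 1
         └─ 1 *
            └─ 0
               └─ 0 *
                  └─ 1
                     └─ 0
                        ├─ 0
                        │  └─ 0
                        │     └─ 1 *
                        │        └─ 1 *
                        └─ 1
                           └─ 0 *
Counting every labelled node above: 35.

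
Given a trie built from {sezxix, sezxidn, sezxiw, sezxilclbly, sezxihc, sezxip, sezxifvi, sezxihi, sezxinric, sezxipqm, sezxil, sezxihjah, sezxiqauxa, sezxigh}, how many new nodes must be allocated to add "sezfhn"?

"sez" is already a path in the trie; the remaining "fhn" must be added.
So 6 − 3 = 3 new nodes.

3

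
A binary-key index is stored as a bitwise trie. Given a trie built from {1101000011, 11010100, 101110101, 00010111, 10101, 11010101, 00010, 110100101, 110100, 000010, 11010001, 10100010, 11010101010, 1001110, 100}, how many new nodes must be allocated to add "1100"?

1

Walking "1100" from the root, the first 3 characters ("110") follow existing edges; "0" is the first miss.
So 4 − 3 = 1 new nodes.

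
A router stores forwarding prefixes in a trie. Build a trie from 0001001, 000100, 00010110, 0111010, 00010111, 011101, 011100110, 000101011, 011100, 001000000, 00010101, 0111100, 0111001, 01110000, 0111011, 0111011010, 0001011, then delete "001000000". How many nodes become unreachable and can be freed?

A node on "001000000"'s path can go only if nothing else ends at it or branches off below it.
The suffix "1000000" (7 nodes) is used only by "001000000"; the node for "00" still has the child "0", so pruning stops there.
Nodes removed: 7

7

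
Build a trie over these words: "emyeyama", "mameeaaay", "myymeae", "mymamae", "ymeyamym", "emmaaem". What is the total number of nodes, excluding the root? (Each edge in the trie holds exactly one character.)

41

Count nodes per top-level branch (shared prefixes stored once):
  'e'-branch (emmaaem, emyeyama): 13 nodes
  'm'-branch (mameeaaay, mymamae, myymeae): 20 nodes
  'y'-branch (ymeyamym): 8 nodes
Sum: 41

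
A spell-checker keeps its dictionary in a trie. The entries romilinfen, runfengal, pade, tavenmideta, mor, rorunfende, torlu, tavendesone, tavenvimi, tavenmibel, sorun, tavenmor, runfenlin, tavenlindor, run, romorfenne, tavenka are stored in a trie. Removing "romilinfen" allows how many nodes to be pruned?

7

Walk "romilinfen" from the leaf back toward the root, removing each node that no remaining word uses.
The suffix "ilinfen" (7 nodes) is used only by "romilinfen"; the node for "rom" still has the child "o", so pruning stops there.
Nodes removed: 7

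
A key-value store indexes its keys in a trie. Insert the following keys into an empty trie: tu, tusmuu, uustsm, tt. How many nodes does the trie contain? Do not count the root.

13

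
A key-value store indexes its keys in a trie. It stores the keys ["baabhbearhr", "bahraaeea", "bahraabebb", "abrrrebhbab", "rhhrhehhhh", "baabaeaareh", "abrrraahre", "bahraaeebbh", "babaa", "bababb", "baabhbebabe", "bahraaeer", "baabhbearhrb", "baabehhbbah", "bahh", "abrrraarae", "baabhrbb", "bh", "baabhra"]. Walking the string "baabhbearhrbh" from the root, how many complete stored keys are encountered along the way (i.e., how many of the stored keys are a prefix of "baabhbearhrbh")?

2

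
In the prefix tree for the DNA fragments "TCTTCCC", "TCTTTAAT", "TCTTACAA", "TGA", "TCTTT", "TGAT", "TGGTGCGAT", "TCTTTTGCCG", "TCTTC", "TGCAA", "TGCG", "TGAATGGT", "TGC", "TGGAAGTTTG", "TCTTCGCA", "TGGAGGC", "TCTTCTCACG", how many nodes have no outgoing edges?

13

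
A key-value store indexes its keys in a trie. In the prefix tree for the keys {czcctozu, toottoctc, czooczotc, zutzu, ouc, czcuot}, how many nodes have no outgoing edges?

6

A leaf is a node with no children — equivalently, the end of a word that is not a proper prefix of any other stored word.
Those words: "czcctozu", "czcuot", "czooczotc", "ouc", "toottoctc", "zutzu"
Leaf count: 6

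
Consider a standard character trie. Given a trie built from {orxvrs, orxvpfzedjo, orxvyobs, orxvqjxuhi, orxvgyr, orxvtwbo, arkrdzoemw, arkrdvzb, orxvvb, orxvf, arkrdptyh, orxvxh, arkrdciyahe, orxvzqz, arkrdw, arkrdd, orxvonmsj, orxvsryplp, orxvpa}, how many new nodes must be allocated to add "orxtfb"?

3

The longest prefix of "orxtfb" already in the trie is "orx" (length 3).
So 6 − 3 = 3 new nodes.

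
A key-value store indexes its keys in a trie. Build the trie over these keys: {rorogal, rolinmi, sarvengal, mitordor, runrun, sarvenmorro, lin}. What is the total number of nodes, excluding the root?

Trace insertions, counting only characters that open a new branch:
  "rorogal" → 7 new (r, o, r, o, g, a, l)
  "rolinmi" → prefix "ro" already present; 5 new (l, i, n, m, i)
  "sarvengal" → 9 new (s, a, r, v, e, n, g, a, l)
  "mitordor" → 8 new (m, i, t, o, r, d, o, r)
  "runrun" → prefix "r" already present; 5 new (u, n, r, u, n)
  "sarvenmorro" → prefix "sarven" already present; 5 new (m, o, r, r, o)
  "lin" → 3 new (l, i, n)
Total nodes = 7 + 5 + 9 + 8 + 5 + 5 + 3 = 42

42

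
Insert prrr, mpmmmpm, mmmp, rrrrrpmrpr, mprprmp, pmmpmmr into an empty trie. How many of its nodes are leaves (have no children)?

Leaves are exactly the stored words that no other stored word extends.
Those words: "mmmp", "mpmmmpm", "mprprmp", "pmmpmmr", "prrr", "rrrrrpmrpr"
Leaf count: 6

6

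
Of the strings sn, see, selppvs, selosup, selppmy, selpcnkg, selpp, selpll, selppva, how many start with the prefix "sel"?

Traverse to the node for "sel", then collect every word in that subtree.
Words under "sel": selosup, selpcnkg, selpll, selpp, selppmy, selppva, selppvs
Count: 7

7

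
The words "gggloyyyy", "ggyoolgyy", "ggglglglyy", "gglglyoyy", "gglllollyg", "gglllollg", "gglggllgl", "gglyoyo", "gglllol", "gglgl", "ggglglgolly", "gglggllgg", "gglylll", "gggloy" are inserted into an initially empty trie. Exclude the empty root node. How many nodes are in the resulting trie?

54

Count nodes per top-level branch (shared prefixes stored once):
  'g'-branch (ggglglglyy, ggglglgolly, gggloy, gggloyyyy, gglggllgg, gglggllgl, gglgl, gglglyoyy, gglllol, gglllollg, gglllollyg, gglylll, gglyoyo, ggyoolgyy): 54 nodes
Sum: 54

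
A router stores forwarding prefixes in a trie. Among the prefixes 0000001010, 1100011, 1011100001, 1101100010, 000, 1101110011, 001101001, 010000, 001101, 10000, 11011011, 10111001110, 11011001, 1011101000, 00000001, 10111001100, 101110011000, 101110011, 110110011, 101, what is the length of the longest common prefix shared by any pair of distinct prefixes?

11

Equivalently: take the maximum, over all pairs, of their longest common prefix length.
e.g. "10111001100" and "101110011000" share the prefix "10111001100" of length 11; no pair shares a longer one.
Longest shared-prefix length: 11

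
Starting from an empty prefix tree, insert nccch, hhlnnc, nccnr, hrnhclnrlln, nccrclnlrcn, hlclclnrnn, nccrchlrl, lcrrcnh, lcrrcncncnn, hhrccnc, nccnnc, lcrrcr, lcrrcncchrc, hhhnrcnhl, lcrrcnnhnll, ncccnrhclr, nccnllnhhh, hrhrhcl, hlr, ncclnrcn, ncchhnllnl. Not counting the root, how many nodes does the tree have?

Trace insertions, counting only characters that open a new branch:
  "nccch" → 5 new (n, c, c, c, h)
  "hhlnnc" → 6 new (h, h, l, n, n, c)
  "nccnr" → prefix "ncc" already present; 2 new (n, r)
  "hrnhclnrlln" → prefix "h" already present; 10 new (r, n, h, c, l, n, r, l, l, n)
  "nccrclnlrcn" → prefix "ncc" already present; 8 new (r, c, l, n, l, r, c, n)
  "hlclclnrnn" → prefix "h" already present; 9 new (l, c, l, c, l, n, r, n, n)
  "nccrchlrl" → prefix "nccrc" already present; 4 new (h, l, r, l)
  "lcrrcnh" → 7 new (l, c, r, r, c, n, h)
  "lcrrcncncnn" → prefix "lcrrcn" already present; 5 new (c, n, c, n, n)
  "hhrccnc" → prefix "hh" already present; 5 new (r, c, c, n, c)
  "nccnnc" → prefix "nccn" already present; 2 new (n, c)
  "lcrrcr" → prefix "lcrrc" already present; 1 new (r)
  "lcrrcncchrc" → prefix "lcrrcnc" already present; 4 new (c, h, r, c)
  "hhhnrcnhl" → prefix "hh" already present; 7 new (h, n, r, c, n, h, l)
  "lcrrcnnhnll" → prefix "lcrrcn" already present; 5 new (n, h, n, l, l)
  "ncccnrhclr" → prefix "nccc" already present; 6 new (n, r, h, c, l, r)
  "nccnllnhhh" → prefix "nccn" already present; 6 new (l, l, n, h, h, h)
  "hrhrhcl" → prefix "hr" already present; 5 new (h, r, h, c, l)
  "hlr" → prefix "hl" already present; 1 new (r)
  "ncclnrcn" → prefix "ncc" already present; 5 new (l, n, r, c, n)
  "ncchhnllnl" → prefix "ncc" already present; 7 new (h, h, n, l, l, n, l)
Total nodes = 5 + 6 + 2 + 10 + 8 + 9 + 4 + 7 + 5 + 5 + 2 + 1 + 4 + 7 + 5 + 6 + 6 + 5 + 1 + 5 + 7 = 110

110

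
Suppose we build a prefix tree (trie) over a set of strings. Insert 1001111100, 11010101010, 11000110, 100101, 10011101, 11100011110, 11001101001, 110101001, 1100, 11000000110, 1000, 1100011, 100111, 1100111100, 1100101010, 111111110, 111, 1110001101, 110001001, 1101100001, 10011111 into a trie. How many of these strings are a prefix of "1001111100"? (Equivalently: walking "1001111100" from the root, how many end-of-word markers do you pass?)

Check each prefix of "1001111100" against the stored set — each match is an end-marker on the path.
Prefixes of the query that are stored words: "100111", "10011111", "1001111100"
Count: 3

3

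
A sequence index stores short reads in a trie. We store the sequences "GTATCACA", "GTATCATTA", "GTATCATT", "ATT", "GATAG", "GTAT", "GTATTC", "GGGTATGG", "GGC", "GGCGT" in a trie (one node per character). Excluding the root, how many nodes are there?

Count nodes per top-level branch (shared prefixes stored once):
  'A'-branch (ATT): 3 nodes
  'G'-branch (GATAG, GGC, GGCGT, GGGTATGG, GTAT, GTATCACA, GTATCATT, GTATCATTA, GTATTC): 27 nodes
Sum: 30

30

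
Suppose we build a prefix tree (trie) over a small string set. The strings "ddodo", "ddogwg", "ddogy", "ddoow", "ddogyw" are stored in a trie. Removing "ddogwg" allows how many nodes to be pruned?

2

A node on "ddogwg"'s path can go only if nothing else ends at it or branches off below it.
The suffix "wg" (2 nodes) is used only by "ddogwg"; the node for "ddog" still has the child "y", so pruning stops there.
Nodes removed: 2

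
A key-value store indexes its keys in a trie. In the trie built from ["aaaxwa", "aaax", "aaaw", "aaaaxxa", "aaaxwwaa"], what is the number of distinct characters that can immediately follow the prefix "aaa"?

Walk "aaa" from the root, arriving at one node.
Distinct next characters after "aaa": a, w, x.
That node has 3 child edges.

3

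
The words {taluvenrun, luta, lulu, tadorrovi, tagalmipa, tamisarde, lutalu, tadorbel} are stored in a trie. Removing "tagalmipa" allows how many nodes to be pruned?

7

After clearing the end-marker at "tagalmipa", prune upward until reaching a node still needed by another word.
The suffix "galmipa" (7 nodes) is used only by "tagalmipa"; the node for "ta" still has the child "l", so pruning stops there.
Nodes removed: 7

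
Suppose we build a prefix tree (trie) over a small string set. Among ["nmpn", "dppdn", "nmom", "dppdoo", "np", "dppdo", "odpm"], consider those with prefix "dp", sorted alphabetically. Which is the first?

Filter for "dp…" and sort: "dppdn", "dppdo", "dppdoo"
The 1st is dppdn.

dppdn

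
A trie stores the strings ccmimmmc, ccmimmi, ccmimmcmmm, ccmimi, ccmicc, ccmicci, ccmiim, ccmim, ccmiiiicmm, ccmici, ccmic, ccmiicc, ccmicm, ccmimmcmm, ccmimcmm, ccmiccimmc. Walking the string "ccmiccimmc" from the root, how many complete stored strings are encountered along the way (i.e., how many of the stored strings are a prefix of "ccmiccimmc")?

4

Walk "ccmiccimmc" from the root; an end-of-word marker is hit whenever a stored word is a prefix of "ccmiccimmc".
Prefixes of the query that are stored words: "ccmic", "ccmicc", "ccmicci", "ccmiccimmc"
Count: 4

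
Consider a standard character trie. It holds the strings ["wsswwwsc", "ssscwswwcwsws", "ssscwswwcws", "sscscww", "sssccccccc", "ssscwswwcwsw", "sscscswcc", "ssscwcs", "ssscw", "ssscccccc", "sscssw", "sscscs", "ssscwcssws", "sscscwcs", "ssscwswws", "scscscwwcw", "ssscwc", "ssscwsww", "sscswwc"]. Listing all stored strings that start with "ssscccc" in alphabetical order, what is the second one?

Words with prefix "ssscccc", in lexicographic order: "ssscccccc", "sssccccccc"
Position 2: sssccccccc

sssccccccc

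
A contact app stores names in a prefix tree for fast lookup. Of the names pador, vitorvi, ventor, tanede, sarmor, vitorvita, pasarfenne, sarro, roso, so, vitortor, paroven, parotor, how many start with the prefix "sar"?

2

Filter for entries beginning with "sar":
Matches: "sarmor", "sarro"
Count: 2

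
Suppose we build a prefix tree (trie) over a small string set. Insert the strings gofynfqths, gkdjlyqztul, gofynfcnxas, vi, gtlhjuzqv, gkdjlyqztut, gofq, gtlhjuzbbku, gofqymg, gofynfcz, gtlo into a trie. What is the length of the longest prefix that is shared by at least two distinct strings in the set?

Equivalently: take the maximum, over all pairs, of their longest common prefix length.
"gkdjlyqztul" and "gkdjlyqztut" agree on "gkdjlyqztu" (10 characters) before diverging; nothing deeper is shared.
Longest shared-prefix length: 10

10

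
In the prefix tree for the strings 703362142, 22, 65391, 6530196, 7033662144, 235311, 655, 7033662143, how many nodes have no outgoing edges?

8

A leaf is a node with no children — equivalently, the end of a word that is not a proper prefix of any other stored word.
Those words: "22", "235311", "6530196", "65391", "655", "703362142", "7033662143", "7033662144"
Leaf count: 8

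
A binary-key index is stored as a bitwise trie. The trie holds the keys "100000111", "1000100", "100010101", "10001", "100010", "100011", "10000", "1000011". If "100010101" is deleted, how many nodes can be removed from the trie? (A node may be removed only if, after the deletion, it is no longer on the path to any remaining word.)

Walk "100010101" from the leaf back toward the root, removing each node that no remaining word uses.
The suffix "101" (3 nodes) is used only by "100010101"; the node for "100010" still has the child "0", so pruning stops there.
Nodes removed: 3

3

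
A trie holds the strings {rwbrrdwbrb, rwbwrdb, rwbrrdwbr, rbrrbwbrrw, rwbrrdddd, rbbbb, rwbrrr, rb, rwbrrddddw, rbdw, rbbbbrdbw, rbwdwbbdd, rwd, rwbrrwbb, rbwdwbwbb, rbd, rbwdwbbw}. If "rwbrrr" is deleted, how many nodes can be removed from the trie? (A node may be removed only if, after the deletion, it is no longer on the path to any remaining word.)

Walk "rwbrrr" from the leaf back toward the root, removing each node that no remaining word uses.
The suffix "r" (1 node) is used only by "rwbrrr"; the node for "rwbrr" still has the child "d", so pruning stops there.
Nodes removed: 1

1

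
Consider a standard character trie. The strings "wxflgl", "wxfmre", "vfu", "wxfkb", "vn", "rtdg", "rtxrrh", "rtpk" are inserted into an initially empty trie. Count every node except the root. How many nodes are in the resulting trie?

25

Trace insertions, counting only characters that open a new branch:
  "wxflgl" → 6 new (w, x, f, l, g, l)
  "wxfmre" → prefix "wxf" already present; 3 new (m, r, e)
  "vfu" → 3 new (v, f, u)
  "wxfkb" → prefix "wxf" already present; 2 new (k, b)
  "vn" → prefix "v" already present; 1 new (n)
  "rtdg" → 4 new (r, t, d, g)
  "rtxrrh" → prefix "rt" already present; 4 new (x, r, r, h)
  "rtpk" → prefix "rt" already present; 2 new (p, k)
Total nodes = 6 + 3 + 3 + 2 + 1 + 4 + 4 + 2 = 25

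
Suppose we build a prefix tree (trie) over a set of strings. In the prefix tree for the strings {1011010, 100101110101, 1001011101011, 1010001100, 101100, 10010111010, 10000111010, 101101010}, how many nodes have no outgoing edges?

5

A leaf is a node with no children — equivalently, the end of a word that is not a proper prefix of any other stored word.
Those words: "10000111010", "1001011101011", "1010001100", "101100", "101101010"
Leaf count: 5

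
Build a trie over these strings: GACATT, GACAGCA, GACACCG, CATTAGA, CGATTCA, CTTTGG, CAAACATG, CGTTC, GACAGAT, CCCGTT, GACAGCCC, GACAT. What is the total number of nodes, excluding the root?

48

For each word, the new-node count is its length minus the longest prefix already in the trie:
  "GACATT" → 6 new (G, A, C, A, T, T)
  "GACAGCA" → prefix "GACA" already present; 3 new (G, C, A)
  "GACACCG" → prefix "GACA" already present; 3 new (C, C, G)
  "CATTAGA" → 7 new (C, A, T, T, A, G, A)
  "CGATTCA" → prefix "C" already present; 6 new (G, A, T, T, C, A)
  "CTTTGG" → prefix "C" already present; 5 new (T, T, T, G, G)
  "CAAACATG" → prefix "CA" already present; 6 new (A, A, C, A, T, G)
  "CGTTC" → prefix "CG" already present; 3 new (T, T, C)
  "GACAGAT" → prefix "GACAG" already present; 2 new (A, T)
  "CCCGTT" → prefix "C" already present; 5 new (C, C, G, T, T)
  "GACAGCCC" → prefix "GACAGC" already present; 2 new (C, C)
  "GACAT" → prefix "GACAT" already present; 0 new (none)
Total nodes = 6 + 3 + 3 + 7 + 6 + 5 + 6 + 3 + 2 + 5 + 2 + 0 = 48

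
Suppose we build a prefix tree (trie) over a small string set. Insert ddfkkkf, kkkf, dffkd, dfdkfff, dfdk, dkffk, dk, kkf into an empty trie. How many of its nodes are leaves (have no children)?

6

Leaves are exactly the stored words that no other stored word extends.
Those words: "ddfkkkf", "dfdkfff", "dffkd", "dkffk", "kkf", "kkkf"
Leaf count: 6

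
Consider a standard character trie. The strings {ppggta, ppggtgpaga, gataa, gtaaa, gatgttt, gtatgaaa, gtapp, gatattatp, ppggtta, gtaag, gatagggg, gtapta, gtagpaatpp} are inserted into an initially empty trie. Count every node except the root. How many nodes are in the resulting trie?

52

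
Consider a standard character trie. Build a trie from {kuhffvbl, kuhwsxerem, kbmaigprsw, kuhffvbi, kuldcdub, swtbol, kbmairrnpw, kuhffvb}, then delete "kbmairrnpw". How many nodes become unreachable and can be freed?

After clearing the end-marker at "kbmairrnpw", prune upward until reaching a node still needed by another word.
The suffix "rrnpw" (5 nodes) is used only by "kbmairrnpw"; the node for "kbmai" still has the child "g", so pruning stops there.
Nodes removed: 5

5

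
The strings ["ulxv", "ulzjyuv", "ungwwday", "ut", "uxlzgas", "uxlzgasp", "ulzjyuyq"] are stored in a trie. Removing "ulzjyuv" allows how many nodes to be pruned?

Walk "ulzjyuv" from the leaf back toward the root, removing each node that no remaining word uses.
The suffix "v" (1 node) is used only by "ulzjyuv"; the node for "ulzjyu" still has the child "y", so pruning stops there.
Nodes removed: 1

1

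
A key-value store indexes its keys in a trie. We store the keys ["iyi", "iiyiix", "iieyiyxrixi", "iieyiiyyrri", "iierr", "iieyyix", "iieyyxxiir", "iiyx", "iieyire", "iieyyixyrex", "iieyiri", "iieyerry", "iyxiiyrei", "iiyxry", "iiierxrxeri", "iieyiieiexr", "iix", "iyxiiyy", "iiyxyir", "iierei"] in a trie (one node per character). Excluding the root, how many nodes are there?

75

Count nodes per top-level branch (shared prefixes stored once):
  'i'-branch (iierei, iierr, iieyerry, iieyiieiexr, iieyiiyyrri, iieyire, iieyiri, iieyiyxrixi, iieyyix, iieyyixyrex, iieyyxxiir, iiierxrxeri, iix, iiyiix, iiyx, iiyxry, iiyxyir, iyi, iyxiiyrei, iyxiiyy): 75 nodes
Sum: 75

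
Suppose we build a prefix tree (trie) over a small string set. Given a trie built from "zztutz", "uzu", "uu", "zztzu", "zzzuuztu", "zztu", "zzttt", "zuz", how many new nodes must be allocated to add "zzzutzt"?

"zzzu" is already a path in the trie; the remaining "tzt" must be added.
So 7 − 4 = 3 new nodes.

3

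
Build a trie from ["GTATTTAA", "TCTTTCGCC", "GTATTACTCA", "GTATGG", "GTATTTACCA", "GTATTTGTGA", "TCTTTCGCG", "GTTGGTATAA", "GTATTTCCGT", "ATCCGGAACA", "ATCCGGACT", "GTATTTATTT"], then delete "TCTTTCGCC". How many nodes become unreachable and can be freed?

1

Walk "TCTTTCGCC" from the leaf back toward the root, removing each node that no remaining word uses.
The suffix "C" (1 node) is used only by "TCTTTCGCC"; the node for "TCTTTCGC" still has the child "G", so pruning stops there.
Nodes removed: 1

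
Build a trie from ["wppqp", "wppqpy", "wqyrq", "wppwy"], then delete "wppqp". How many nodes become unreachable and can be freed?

After clearing the end-marker at "wppqp", prune upward until reaching a node still needed by another word.
Every node on "wppqp" is still needed (e.g. by "wppqpy"), so nothing is freed.
Nodes removed: 0

0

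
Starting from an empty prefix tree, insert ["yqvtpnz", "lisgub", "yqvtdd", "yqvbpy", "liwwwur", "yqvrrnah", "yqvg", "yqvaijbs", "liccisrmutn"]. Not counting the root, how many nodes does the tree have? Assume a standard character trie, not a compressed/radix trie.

Trace insertions, counting only characters that open a new branch:
  "yqvtpnz" → 7 new (y, q, v, t, p, n, z)
  "lisgub" → 6 new (l, i, s, g, u, b)
  "yqvtdd" → prefix "yqvt" already present; 2 new (d, d)
  "yqvbpy" → prefix "yqv" already present; 3 new (b, p, y)
  "liwwwur" → prefix "li" already present; 5 new (w, w, w, u, r)
  "yqvrrnah" → prefix "yqv" already present; 5 new (r, r, n, a, h)
  "yqvg" → prefix "yqv" already present; 1 new (g)
  "yqvaijbs" → prefix "yqv" already present; 5 new (a, i, j, b, s)
  "liccisrmutn" → prefix "li" already present; 9 new (c, c, i, s, r, m, u, t, n)
Total nodes = 7 + 6 + 2 + 3 + 5 + 5 + 1 + 5 + 9 = 43

43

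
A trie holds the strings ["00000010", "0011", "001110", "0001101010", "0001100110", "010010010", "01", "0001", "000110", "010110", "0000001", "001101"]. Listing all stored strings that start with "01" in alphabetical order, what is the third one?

010110

DFS of the "01" subtree visits, in order: "01", "010010010", "010110"
Position 3: 010110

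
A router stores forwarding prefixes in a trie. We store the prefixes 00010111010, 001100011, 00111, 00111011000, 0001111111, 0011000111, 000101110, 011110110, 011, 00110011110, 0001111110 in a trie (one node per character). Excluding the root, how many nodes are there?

Insert word by word; a character creates a node only if that edge doesn't already exist:
  "00010111010" → 11 new (0, 0, 0, 1, 0, 1, 1, 1, 0, 1, 0)
  "001100011" → prefix "00" already present; 7 new (1, 1, 0, 0, 0, 1, 1)
  "00111" → prefix "0011" already present; 1 new (1)
  "00111011000" → prefix "00111" already present; 6 new (0, 1, 1, 0, 0, 0)
  "0001111111" → prefix "0001" already present; 6 new (1, 1, 1, 1, 1, 1)
  "0011000111" → prefix "001100011" already present; 1 new (1)
  "000101110" → prefix "000101110" already present; 0 new (none)
  "011110110" → prefix "0" already present; 8 new (1, 1, 1, 1, 0, 1, 1, 0)
  "011" → prefix "011" already present; 0 new (none)
  "00110011110" → prefix "001100" already present; 5 new (1, 1, 1, 1, 0)
  "0001111110" → prefix "000111111" already present; 1 new (0)
Total nodes = 11 + 7 + 1 + 6 + 6 + 1 + 0 + 8 + 0 + 5 + 1 = 46

46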